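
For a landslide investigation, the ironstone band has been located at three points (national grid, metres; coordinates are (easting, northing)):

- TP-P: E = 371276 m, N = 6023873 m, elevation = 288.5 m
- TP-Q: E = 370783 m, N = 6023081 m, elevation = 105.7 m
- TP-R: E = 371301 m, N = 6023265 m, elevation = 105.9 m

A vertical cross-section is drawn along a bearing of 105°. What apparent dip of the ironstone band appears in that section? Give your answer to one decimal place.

10.1°

Two edge vectors: TP-P→TP-Q = (-493, -792, -182.8), TP-P→TP-R = (25, -608, -182.6).
Normal n = (TP-P→TP-Q) × (TP-P→TP-R) = (33476.8, -94591.8, 319544).
So ∂z/∂E = −n_x/n_z = −0.10476 and ∂z/∂N = −n_y/n_z = 0.29602.
Unit vector along 105° is (sin 105°, cos 105°) = (0.9659, -0.2588).
Slope in that direction = a·(0.9659) + b·(-0.2588) = −0.17781.
Apparent dip = arctan|0.17781| = 10.1° (true dip is 17.4°, so apparent ≤ true as expected).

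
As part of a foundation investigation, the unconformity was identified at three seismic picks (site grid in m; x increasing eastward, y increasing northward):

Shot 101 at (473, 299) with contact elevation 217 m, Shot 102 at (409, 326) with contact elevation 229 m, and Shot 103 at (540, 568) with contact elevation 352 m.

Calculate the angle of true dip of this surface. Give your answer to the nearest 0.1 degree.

Let the plane be z = a·x + b·y + c.
Shot 102−Shot 101: −64a + 27b = 12;  Shot 103−Shot 101: 67a + 269b = 135.
Solving gives a = 0.02192, b = 0.49640.
Gradient magnitude |∇z| = √(a² + b²) = √(0.00048 + 0.24641) = 0.49688.
True dip = arctan(0.49688) = 26.4°, dipping toward S (azimuth ≈ 183°).

26.4°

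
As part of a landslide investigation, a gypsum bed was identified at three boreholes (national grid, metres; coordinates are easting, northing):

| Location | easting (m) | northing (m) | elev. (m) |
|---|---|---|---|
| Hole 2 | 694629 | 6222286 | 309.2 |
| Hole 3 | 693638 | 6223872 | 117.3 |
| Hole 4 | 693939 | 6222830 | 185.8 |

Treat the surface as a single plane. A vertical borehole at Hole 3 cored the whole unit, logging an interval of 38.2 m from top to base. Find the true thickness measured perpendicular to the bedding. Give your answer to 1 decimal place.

Two edge vectors: Hole 2→Hole 3 = (-991, 1586, -191.9), Hole 2→Hole 4 = (-690, 544, -123.4).
Normal n = (Hole 2→Hole 3) × (Hole 2→Hole 4) = (-91318.8, 10121.6, 555236).
So ∂z/∂easting = −n_x/n_z = 0.16447 and ∂z/∂northing = −n_y/n_z = −0.01823.
|∇z| = √(a²+b²) = 0.16548, so dip δ = arctan(0.16548) = 9.40°.
True thickness = vertical thickness × cos δ = 38.2 × cos 9.40° = 37.7 m.

37.7 m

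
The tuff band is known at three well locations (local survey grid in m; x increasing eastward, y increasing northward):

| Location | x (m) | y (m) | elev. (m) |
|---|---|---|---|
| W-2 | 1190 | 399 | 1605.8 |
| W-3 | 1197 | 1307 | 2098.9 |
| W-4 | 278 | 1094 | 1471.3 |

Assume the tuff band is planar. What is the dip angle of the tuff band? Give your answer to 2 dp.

Two edge vectors: W-2→W-3 = (7, 908, 493.1), W-2→W-4 = (-912, 695, -134.5).
Normal n = (W-2→W-3) × (W-2→W-4) = (-464830.5, -448765.7, 832961).
So ∂z/∂x = −n_x/n_z = 0.55805 and ∂z/∂y = −n_y/n_z = 0.53876.
Gradient magnitude |∇z| = √(a² + b²) = √(0.31142 + 0.29026) = 0.77568.
True dip = arctan(0.77568) = 37.80°, dipping toward SW (azimuth ≈ 226°).

37.80°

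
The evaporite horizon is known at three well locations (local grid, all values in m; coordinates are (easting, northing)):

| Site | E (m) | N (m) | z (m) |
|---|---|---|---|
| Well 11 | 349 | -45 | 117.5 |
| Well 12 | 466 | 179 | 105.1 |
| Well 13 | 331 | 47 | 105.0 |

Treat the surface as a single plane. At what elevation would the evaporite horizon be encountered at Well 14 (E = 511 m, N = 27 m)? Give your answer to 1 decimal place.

Two edge vectors: Well 11→Well 12 = (117, 224, -12.4), Well 11→Well 13 = (-18, 92, -12.5).
Normal n = (Well 11→Well 12) × (Well 11→Well 13) = (-1659.2, 1685.7, 14796).
So ∂z/∂E = −n_x/n_z = 0.11214 and ∂z/∂N = −n_y/n_z = −0.11393.
Intercept c from Well 11: 117.5 − 39.14 − 5.13 = 73.24.
At (511, 27): z = 57.3 − 3.1 + 73.24 = 127.5 m.

127.5 m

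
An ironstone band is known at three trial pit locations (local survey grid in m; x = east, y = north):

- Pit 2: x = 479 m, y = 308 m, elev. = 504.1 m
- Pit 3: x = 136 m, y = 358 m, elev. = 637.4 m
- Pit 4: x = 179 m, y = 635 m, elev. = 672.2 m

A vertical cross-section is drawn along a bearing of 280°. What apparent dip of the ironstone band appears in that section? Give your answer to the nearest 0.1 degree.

21.2°

Two edge vectors: Pit 2→Pit 3 = (-343, 50, 133.3), Pit 2→Pit 4 = (-300, 327, 168.1).
Normal n = (Pit 2→Pit 3) × (Pit 2→Pit 4) = (-35184.1, 17668.3, -97161).
So ∂z/∂x = −n_x/n_z = −0.36212 and ∂z/∂y = −n_y/n_z = 0.18185.
Unit vector along 280° is (sin 280°, cos 280°) = (-0.9848, 0.1736).
Slope in that direction = a·(-0.9848) + b·(0.1736) = 0.38820.
Apparent dip = arctan|0.38820| = 21.2° (true dip is 22.1°, so apparent ≤ true as expected).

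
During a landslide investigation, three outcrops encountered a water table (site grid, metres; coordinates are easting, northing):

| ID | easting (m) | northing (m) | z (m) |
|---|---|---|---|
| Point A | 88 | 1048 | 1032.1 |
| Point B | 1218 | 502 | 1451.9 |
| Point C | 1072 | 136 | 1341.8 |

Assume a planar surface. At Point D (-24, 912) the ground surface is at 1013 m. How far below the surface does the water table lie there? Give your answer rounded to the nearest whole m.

Two edge vectors: Point A→Point B = (1130, -546, 419.8), Point A→Point C = (984, -912, 309.7).
Normal n = (Point A→Point B) × (Point A→Point C) = (213761.4, 63122.2, -493296).
So ∂z/∂easting = −n_x/n_z = 0.43333 and ∂z/∂northing = −n_y/n_z = 0.12796.
Intercept c from Point A: 1032.1 − 38.13 − 134.10 = 859.86.
At (-24, 912): z_contact = −10.4 + 116.7 + 859.86 = 966.2 m.
Depth below ground = 1013 − 966.2 = 47 m.

47 m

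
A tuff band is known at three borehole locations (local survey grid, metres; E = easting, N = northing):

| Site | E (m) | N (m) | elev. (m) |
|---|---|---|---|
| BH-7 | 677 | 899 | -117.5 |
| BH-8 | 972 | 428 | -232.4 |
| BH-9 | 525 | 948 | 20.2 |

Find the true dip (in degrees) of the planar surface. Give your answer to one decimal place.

48.1°

Let the plane be z = a·E + b·N + c.
BH-8−BH-7: 295a − 471b = −114.9;  BH-9−BH-7: −152a + 49b = 137.7.
Solving gives a = −1.03657, b = −0.40528.
Gradient magnitude |∇z| = √(a² + b²) = √(1.07448 + 0.16425) = 1.11299.
True dip = arctan(1.11299) = 48.1°, dipping toward ENE (azimuth ≈ 069°).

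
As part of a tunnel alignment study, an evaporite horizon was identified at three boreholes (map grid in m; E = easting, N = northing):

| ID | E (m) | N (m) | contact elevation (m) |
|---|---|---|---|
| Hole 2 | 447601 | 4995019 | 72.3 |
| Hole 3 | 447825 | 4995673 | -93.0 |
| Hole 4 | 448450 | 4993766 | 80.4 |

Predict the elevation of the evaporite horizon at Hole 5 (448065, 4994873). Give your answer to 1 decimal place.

Let the plane be z = a·E + b·N + c.
Hole 3−Hole 2: 224a + 654b = −165.3;  Hole 4−Hole 2: 849a − 1253b = 8.1.
Solving gives a = −0.241439352, b = −0.170057470.
Then c = 72.3 − a·447601 − b·4995019 = 957581.09.
At (448065, 4994873): z = −108180.5 − 849415.5 + 957581.09 = -14.9 m.

-14.9 m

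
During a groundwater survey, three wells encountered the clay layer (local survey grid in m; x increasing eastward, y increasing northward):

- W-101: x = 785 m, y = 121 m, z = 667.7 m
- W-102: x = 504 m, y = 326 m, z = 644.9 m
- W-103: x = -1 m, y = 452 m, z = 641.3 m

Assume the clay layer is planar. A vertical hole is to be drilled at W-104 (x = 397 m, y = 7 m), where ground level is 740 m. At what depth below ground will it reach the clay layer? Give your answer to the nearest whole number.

43 m

Let the plane be z = a·x + b·y + c.
W-102−W-101: −281a + 205b = −22.8;  W-103−W-101: −786a + 331b = −26.4.
Solving gives a = −0.03134, b = −0.15418.
Then c = 667.7 − a·785 − b·121 = 710.96.
At (397, 7): z_contact = −12.4 − 1.1 + 710.96 = 697.4 m.
Depth below ground = 740 − 697.4 = 43 m.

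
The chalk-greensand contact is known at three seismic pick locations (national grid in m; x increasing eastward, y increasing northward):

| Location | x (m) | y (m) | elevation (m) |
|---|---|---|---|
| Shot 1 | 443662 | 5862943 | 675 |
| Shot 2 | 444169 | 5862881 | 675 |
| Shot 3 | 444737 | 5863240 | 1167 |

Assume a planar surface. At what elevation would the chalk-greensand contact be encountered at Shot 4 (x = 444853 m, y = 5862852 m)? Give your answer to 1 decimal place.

Let the plane be z = a·x + b·y + c.
Shot 2−Shot 1: 507a − 62b = 0;  Shot 3−Shot 1: 1075a + 297b = 492.
Solving gives a = 0.140423240, b = 1.148299721.
Then c = 675 − a·443662 − b·5862943 = −6794041.26.
At (444853, 5862852): z = 62467.7 + 6732311.3 − 6794041.26 = 737.7 m.

737.7 m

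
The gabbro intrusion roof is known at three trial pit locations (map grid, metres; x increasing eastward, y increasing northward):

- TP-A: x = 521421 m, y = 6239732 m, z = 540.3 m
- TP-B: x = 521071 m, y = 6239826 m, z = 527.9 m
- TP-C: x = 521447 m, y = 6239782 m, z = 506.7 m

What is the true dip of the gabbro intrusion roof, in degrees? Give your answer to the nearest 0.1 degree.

31.8°

Let the plane be z = a·x + b·y + c.
TP-B−TP-A: −350a + 94b = −12.4;  TP-C−TP-A: 26a + 50b = −33.6.
Solving gives a = −0.12728, b = −0.60582.
Gradient magnitude |∇z| = √(a² + b²) = √(0.01620 + 0.36701) = 0.61904.
True dip = arctan(0.61904) = 31.8°, dipping toward NNE (azimuth ≈ 012°).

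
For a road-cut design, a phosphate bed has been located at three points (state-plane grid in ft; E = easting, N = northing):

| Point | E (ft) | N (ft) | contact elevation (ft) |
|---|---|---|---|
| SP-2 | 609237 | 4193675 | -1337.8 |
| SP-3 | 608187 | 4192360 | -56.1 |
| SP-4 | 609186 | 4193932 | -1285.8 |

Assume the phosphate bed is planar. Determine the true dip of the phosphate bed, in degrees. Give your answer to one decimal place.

49.7°

Two edge vectors: SP-2→SP-3 = (-1050, -1315, 1281.7), SP-2→SP-4 = (-51, 257, 52).
Normal n = (SP-2→SP-3) × (SP-2→SP-4) = (-397776.9, -10766.7, -336915).
So ∂z/∂E = −n_x/n_z = −1.18064 and ∂z/∂N = −n_y/n_z = −0.03196.
Gradient magnitude |∇z| = √(a² + b²) = √(1.39392 + 0.00102) = 1.18108.
True dip = arctan(1.18108) = 49.7°, dipping toward E (azimuth ≈ 088°).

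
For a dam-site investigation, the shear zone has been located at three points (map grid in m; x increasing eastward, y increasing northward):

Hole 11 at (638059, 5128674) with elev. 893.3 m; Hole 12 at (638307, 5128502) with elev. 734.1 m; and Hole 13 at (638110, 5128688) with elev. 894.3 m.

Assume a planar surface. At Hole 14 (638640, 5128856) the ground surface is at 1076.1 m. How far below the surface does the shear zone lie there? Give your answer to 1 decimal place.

156.0 m

Let the plane be z = a·x + b·y + c.
Hole 12−Hole 11: 248a − 172b = −159.2;  Hole 13−Hole 11: 51a + 14b = 1.
Solving gives a = −0.167984319, b = 0.683371447.
Then c = 893.3 − a·638059 − b·5128674 = −3396712.17.
At (638640, 5128856): z_contact = −107281.51 + 3504913.75 − 3396712.17 = 920.07 m.
Depth below ground = 1076.1 − 920.07 = 156.0 m.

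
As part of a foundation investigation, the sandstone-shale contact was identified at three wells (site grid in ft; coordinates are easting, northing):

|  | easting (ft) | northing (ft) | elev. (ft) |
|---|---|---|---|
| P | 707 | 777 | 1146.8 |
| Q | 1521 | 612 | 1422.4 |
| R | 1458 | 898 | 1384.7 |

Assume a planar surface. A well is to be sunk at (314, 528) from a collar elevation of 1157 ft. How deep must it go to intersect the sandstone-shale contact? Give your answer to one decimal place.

123.6 ft

Let the plane be z = a·easting + b·northing + c.
Q−P: 814a − 165b = 275.6;  R−P: 751a + 121b = 237.9.
Solving gives a = 0.326431, b = −0.059912.
Then c = 1146.8 − a·707 − b·777 = 962.57.
At (314, 528): z_contact = 102.50 − 31.63 + 962.57 = 1033.43 ft.
Depth below ground = 1157 − 1033.43 = 123.6 ft.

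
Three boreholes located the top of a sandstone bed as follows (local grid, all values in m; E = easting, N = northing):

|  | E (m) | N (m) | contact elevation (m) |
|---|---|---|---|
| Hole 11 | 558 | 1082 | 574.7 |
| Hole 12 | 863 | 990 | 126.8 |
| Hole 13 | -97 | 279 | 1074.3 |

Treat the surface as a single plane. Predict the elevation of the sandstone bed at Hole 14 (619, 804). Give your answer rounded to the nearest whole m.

Let the plane be z = a·E + b·N + c.
Hole 12−Hole 11: 305a − 92b = −447.9;  Hole 13−Hole 11: −655a − 803b = 499.6.
Solving gives a = −1.32916, b = 0.46202.
Then c = 574.7 − a·558 − b·1082 = 816.47.
At (619, 804): z = −822.8 + 371.5 + 816.47 = 365.2 m.

365 m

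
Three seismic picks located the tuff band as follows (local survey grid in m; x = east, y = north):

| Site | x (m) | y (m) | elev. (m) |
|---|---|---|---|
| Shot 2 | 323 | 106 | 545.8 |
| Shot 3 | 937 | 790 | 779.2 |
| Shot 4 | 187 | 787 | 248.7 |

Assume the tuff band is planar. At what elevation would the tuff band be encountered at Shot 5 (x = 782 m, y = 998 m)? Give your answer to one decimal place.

608.1 m

Two edge vectors: Shot 2→Shot 3 = (614, 684, 233.4), Shot 2→Shot 4 = (-136, 681, -297.1).
Normal n = (Shot 2→Shot 3) × (Shot 2→Shot 4) = (-362161.8, 150677, 511158).
So ∂z/∂x = −n_x/n_z = 0.70851 and ∂z/∂y = −n_y/n_z = −0.29478.
Intercept c from Shot 2: 545.8 − 228.85 + 31.25 = 348.20.
At (782, 998): z = 554.1 − 294.2 + 348.20 = 608.1 m.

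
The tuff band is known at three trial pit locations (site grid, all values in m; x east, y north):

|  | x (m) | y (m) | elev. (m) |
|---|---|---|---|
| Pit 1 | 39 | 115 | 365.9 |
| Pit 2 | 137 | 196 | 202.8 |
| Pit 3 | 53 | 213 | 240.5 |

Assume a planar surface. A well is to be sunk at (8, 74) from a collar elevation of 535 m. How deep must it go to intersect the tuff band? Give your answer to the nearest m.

99 m

Two edge vectors: Pit 1→Pit 2 = (98, 81, -163.1), Pit 1→Pit 3 = (14, 98, -125.4).
Normal n = (Pit 1→Pit 2) × (Pit 1→Pit 3) = (5826.4, 10005.8, 8470).
So ∂z/∂x = −n_x/n_z = −0.68789 and ∂z/∂y = −n_y/n_z = −1.18132.
Intercept c from Pit 1: 365.9 + 26.83 + 135.85 = 528.58.
At (8, 74): z_contact = −5.5 − 87.4 + 528.58 = 435.7 m.
Depth below ground = 535 − 435.7 = 99 m.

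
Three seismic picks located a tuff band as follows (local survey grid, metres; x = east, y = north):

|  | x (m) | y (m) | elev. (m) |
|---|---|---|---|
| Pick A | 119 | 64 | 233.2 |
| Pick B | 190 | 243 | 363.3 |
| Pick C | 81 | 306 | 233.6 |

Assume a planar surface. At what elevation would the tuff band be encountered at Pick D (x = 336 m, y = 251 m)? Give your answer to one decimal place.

556.2 m

Let the plane be z = a·x + b·y + c.
Pick B−Pick A: 71a + 179b = 130.1;  Pick C−Pick A: −38a + 242b = 0.4.
Solving gives a = 1.30973, b = 0.20731.
Then c = 233.2 − a·119 − b·64 = 64.07.
At (336, 251): z = 440.1 + 52.0 + 64.07 = 556.2 m.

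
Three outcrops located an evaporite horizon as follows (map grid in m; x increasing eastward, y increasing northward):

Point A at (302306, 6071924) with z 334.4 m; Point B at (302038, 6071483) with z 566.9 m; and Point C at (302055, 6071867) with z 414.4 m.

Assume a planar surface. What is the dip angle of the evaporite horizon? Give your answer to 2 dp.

24.25°

Let the plane be z = a·x + b·y + c.
Point B−Point A: −268a − 441b = 232.5;  Point C−Point A: −251a − 57b = 80.
Solving gives a = −0.23086, b = −0.38692.
Gradient magnitude |∇z| = √(a² + b²) = √(0.05330 + 0.14970) = 0.45055.
True dip = arctan(0.45055) = 24.25°, dipping toward NNE (azimuth ≈ 031°).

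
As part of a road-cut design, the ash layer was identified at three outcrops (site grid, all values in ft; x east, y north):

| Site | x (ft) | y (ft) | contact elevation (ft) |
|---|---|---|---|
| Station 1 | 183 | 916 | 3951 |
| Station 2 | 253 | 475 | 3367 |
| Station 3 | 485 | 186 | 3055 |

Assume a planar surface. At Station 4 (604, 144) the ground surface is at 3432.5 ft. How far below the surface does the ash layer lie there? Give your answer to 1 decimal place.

Let the plane be z = a·x + b·y + c.
Station 2−Station 1: 70a − 441b = −584;  Station 3−Station 1: 302a − 730b = −896.
Solving gives a = 0.37991, b = 1.38457.
Then c = 3951 − a·183 − b·916 = 2613.21.
At (604, 144): z_contact = 229.47 + 199.38 + 2613.21 = 3042.06 ft.
Depth below ground = 3432.5 − 3042.06 = 390.4 ft.

390.4 ft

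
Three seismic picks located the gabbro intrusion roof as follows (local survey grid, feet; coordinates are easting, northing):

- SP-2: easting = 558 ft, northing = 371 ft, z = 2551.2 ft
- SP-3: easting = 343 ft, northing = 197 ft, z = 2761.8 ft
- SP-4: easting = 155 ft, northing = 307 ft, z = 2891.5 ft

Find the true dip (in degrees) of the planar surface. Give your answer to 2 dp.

Let the plane be z = a·easting + b·northing + c.
SP-3−SP-2: −215a − 174b = 210.6;  SP-4−SP-2: −403a − 64b = 340.3.
Solving gives a = −0.81143, b = −0.20772.
Gradient magnitude |∇z| = √(a² + b²) = √(0.65842 + 0.04315) = 0.83759.
True dip = arctan(0.83759) = 39.95°, dipping toward ENE (azimuth ≈ 076°).

39.95°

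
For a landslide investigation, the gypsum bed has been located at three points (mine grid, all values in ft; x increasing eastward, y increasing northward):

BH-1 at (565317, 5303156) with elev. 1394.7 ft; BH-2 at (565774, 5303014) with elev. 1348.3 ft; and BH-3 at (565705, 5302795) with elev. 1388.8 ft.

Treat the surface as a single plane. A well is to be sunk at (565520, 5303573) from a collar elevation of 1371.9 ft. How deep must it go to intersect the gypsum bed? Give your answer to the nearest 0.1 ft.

Let the plane be z = a·x + b·y + c.
BH-2−BH-1: 457a − 142b = −46.4;  BH-3−BH-1: 388a − 361b = −5.9.
Solving gives a = −0.144816665, b = −0.139304338.
Then c = 1394.7 − a·565317 − b·5303156 = 822014.66.
At (565520, 5303573): z_contact = −81896.72 − 738810.73 + 822014.66 = 1307.21 ft.
Depth below ground = 1371.9 − 1307.21 = 64.7 ft.

64.7 ft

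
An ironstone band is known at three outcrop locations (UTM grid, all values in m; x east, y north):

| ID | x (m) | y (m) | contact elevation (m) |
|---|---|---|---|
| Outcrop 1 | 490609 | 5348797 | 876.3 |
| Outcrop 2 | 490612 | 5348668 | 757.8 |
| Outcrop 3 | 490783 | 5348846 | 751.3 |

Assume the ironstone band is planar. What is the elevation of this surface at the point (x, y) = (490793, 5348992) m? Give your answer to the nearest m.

Let the plane be z = a·x + b·y + c.
Outcrop 2−Outcrop 1: 3a − 129b = −118.5;  Outcrop 3−Outcrop 1: 174a + 49b = −125.
Solving gives a = −0.97072102, b = 0.89602974.
Then c = 876.3 − a·490609 − b·5348797 = −4315560.44.
At (490793, 5348992): z = −476423.1 + 4792855.9 − 4315560.44 = 872.4 m.

872 m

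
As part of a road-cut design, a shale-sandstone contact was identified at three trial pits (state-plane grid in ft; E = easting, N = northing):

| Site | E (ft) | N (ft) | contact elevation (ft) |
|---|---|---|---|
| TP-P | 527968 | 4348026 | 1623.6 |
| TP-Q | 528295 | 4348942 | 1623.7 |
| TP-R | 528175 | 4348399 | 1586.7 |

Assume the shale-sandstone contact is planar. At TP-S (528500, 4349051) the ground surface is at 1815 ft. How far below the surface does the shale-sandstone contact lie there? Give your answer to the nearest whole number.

Two edge vectors: TP-P→TP-Q = (327, 916, 0.1), TP-P→TP-R = (207, 373, -36.9).
Normal n = (TP-P→TP-Q) × (TP-P→TP-R) = (-33837.7, 12087, -67641).
So ∂z/∂E = −n_x/n_z = −0.50025428 and ∂z/∂N = −n_y/n_z = 0.17869340.
Intercept c from TP-P: 1623.6 + 264118.25 − 776963.53 = −511221.68.
At (528500, 4349051): z_contact = −264384.4 + 777146.7 − 511221.68 = 1540.6 ft.
Depth below ground = 1815 − 1540.6 = 274 ft.

274 ft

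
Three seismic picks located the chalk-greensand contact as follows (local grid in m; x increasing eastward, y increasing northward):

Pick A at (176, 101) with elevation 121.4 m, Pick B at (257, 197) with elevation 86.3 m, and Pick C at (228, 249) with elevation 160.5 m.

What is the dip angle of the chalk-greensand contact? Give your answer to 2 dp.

Two edge vectors: Pick A→Pick B = (81, 96, -35.1), Pick A→Pick C = (52, 148, 39.1).
Normal n = (Pick A→Pick B) × (Pick A→Pick C) = (8948.4, -4992.3, 6996).
So ∂z/∂x = −n_x/n_z = −1.27907 and ∂z/∂y = −n_y/n_z = 0.71359.
Gradient magnitude |∇z| = √(a² + b²) = √(1.63603 + 0.50922) = 1.46467.
True dip = arctan(1.46467) = 55.68°, dipping toward ESE (azimuth ≈ 119°).

55.68°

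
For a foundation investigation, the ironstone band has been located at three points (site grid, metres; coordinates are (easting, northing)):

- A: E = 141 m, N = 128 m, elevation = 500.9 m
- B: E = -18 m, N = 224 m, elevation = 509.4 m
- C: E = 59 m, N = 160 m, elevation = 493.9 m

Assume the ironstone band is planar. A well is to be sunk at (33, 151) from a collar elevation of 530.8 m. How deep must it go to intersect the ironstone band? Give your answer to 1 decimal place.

51.6 m

Let the plane be z = a·E + b·N + c.
B−A: −159a + 96b = 8.5;  C−A: −82a + 32b = −7.
Solving gives a = 0.33908, b = 0.65014.
Then c = 500.9 − a·141 − b·128 = 369.87.
At (33, 151): z_contact = 11.19 + 98.17 + 369.87 = 479.23 m.
Depth below ground = 530.8 − 479.23 = 51.6 m.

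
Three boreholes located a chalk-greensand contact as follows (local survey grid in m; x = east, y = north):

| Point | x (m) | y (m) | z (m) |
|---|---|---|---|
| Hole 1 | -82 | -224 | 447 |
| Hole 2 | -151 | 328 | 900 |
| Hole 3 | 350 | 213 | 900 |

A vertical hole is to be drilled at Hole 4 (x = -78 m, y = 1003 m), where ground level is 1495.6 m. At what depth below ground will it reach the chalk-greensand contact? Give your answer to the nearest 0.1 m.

Two edge vectors: Hole 1→Hole 2 = (-69, 552, 453), Hole 1→Hole 3 = (432, 437, 453).
Normal n = (Hole 1→Hole 2) × (Hole 1→Hole 3) = (52095, 226953, -268617).
So ∂z/∂x = −n_x/n_z = 0.193938 and ∂z/∂y = −n_y/n_z = 0.844894.
Intercept c from Hole 1: 447 + 15.90 + 189.26 = 652.16.
At (-78, 1003): z_contact = −15.13 + 847.43 + 652.16 = 1484.46 m.
Depth below ground = 1495.6 − 1484.46 = 11.1 m.

11.1 m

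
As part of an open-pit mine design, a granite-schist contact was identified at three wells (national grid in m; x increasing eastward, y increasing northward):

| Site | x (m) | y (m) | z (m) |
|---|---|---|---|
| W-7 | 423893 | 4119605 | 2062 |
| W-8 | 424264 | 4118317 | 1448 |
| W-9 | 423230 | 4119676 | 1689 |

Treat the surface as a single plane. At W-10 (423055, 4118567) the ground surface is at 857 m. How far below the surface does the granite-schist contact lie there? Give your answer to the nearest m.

10 m

Let the plane be z = a·x + b·y + c.
W-8−W-7: 371a − 1288b = −614;  W-9−W-7: −663a + 71b = −373.
Solving gives a = 0.63317557, b = 0.65909017.
Then c = 2062 − a·423893 − b·4119605 = −2981527.84.
At (423055, 4118567): z_contact = 267868.1 + 2714507.0 − 2981527.84 = 847.3 m.
Depth below ground = 857 − 847.3 = 10 m.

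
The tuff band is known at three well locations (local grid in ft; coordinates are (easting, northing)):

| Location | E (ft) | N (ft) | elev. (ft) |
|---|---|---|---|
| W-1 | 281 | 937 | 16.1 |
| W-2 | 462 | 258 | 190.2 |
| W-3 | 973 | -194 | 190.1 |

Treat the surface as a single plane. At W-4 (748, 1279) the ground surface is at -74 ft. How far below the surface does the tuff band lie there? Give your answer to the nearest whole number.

163 ft

Let the plane be z = a·E + b·N + c.
W-2−W-1: 181a − 679b = 174.1;  W-3−W-1: 692a − 1131b = 174.
Solving gives a = −0.29704, b = −0.33559.
Then c = 16.1 − a·281 − b·937 = 414.01.
At (748, 1279): z_contact = −222.2 − 429.2 + 414.01 = -237.4 ft.
Depth below ground = -74 − (-237.4) = 163 ft.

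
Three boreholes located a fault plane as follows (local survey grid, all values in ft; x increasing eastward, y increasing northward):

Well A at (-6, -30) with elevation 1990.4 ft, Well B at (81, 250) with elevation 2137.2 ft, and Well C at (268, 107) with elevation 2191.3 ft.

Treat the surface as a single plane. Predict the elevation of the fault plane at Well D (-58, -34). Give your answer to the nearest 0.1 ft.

1960.0 ft

Let the plane be z = a·x + b·y + c.
Well B−Well A: 87a + 280b = 146.8;  Well C−Well A: 274a + 137b = 200.9.
Solving gives a = 0.55771, b = 0.35100.
Then c = 1990.4 − a·-6 − b·-30 = 2004.28.
At (-58, -34): z = −32.3 − 11.9 + 2004.28 = 1960.0 ft.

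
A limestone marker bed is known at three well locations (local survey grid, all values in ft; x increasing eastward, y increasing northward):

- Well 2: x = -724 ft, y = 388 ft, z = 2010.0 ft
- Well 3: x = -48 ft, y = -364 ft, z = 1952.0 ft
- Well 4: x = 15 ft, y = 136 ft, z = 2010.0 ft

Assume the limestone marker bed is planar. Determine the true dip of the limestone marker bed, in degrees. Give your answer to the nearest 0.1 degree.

Let the plane be z = a·x + b·y + c.
Well 3−Well 2: 676a − 752b = −58;  Well 4−Well 2: 739a − 252b = 0.
Solving gives a = 0.03793, b = 0.11122.
Gradient magnitude |∇z| = √(a² + b²) = √(0.00144 + 0.01237) = 0.11751.
True dip = arctan(0.11751) = 6.7°, dipping toward SSW (azimuth ≈ 199°).

6.7°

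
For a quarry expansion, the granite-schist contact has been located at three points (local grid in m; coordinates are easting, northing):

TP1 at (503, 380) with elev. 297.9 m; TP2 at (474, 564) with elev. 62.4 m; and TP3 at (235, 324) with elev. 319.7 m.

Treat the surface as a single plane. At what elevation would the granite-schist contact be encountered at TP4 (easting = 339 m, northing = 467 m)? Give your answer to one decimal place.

Two edge vectors: TP1→TP2 = (-29, 184, -235.5), TP1→TP3 = (-268, -56, 21.8).
Normal n = (TP1→TP2) × (TP1→TP3) = (-9176.8, 63746.2, 50936).
So ∂z/∂easting = −n_x/n_z = 0.18016 and ∂z/∂northing = −n_y/n_z = −1.25150.
Intercept c from TP1: 297.9 − 90.62 + 475.57 = 682.85.
At (339, 467): z = 61.1 − 584.4 + 682.85 = 159.5 m.

159.5 m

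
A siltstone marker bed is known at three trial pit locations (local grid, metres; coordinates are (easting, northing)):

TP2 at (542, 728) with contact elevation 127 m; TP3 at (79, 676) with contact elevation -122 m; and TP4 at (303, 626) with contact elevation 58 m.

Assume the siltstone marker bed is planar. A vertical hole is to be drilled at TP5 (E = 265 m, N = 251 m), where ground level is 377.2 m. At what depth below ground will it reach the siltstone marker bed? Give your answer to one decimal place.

46.0 m

Let the plane be z = a·E + b·N + c.
TP3−TP2: −463a − 52b = −249;  TP4−TP2: −239a − 102b = −69.
Solving gives a = 0.62676, b = −0.79211.
Then c = 127 − a·542 − b·728 = 363.96.
At (265, 251): z_contact = 166.09 − 198.82 + 363.96 = 331.23 m.
Depth below ground = 377.2 − 331.23 = 46.0 m.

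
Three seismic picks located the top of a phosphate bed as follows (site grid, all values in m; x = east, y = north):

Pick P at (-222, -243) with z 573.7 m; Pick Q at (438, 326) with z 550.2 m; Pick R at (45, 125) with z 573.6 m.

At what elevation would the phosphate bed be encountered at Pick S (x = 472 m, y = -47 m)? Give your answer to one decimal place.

Let the plane be z = a·x + b·y + c.
Pick Q−Pick P: 660a + 569b = −23.5;  Pick R−Pick P: 267a + 368b = −0.1.
Solving gives a = −0.09445, b = 0.06826.
Then c = 573.7 − a·-222 − b·-243 = 569.32.
At (472, -47): z = −44.6 − 3.2 + 569.32 = 521.5 m.

521.5 m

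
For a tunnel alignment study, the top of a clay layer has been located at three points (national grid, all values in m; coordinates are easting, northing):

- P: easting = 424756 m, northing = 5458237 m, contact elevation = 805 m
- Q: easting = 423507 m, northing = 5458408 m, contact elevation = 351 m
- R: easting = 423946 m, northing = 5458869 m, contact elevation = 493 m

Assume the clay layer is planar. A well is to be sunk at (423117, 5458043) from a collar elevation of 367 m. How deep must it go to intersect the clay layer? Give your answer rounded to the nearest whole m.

144 m

Let the plane be z = a·easting + b·northing + c.
Q−P: −1249a + 171b = −454;  R−P: −810a + 632b = −312.
Solving gives a = 0.35887398, b = −0.03372164.
Then c = 805 − a·424756 − b·5458237 = 32431.83.
At (423117, 5458043): z_contact = 151845.7 − 184054.2 + 32431.83 = 223.3 m.
Depth below ground = 367 − 223.3 = 144 m.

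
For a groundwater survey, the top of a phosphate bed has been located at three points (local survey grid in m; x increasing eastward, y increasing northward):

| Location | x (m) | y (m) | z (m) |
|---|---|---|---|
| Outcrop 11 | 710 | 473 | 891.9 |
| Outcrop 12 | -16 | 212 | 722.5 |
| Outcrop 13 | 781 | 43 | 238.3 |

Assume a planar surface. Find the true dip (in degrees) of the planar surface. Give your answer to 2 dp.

56.32°

Let the plane be z = a·x + b·y + c.
Outcrop 12−Outcrop 11: −726a − 261b = −169.4;  Outcrop 13−Outcrop 11: 71a − 430b = −653.6.
Solving gives a = −0.29557, b = 1.47120.
Gradient magnitude |∇z| = √(a² + b²) = √(0.08736 + 2.16442) = 1.50059.
True dip = arctan(1.50059) = 56.32°, dipping toward SSE (azimuth ≈ 169°).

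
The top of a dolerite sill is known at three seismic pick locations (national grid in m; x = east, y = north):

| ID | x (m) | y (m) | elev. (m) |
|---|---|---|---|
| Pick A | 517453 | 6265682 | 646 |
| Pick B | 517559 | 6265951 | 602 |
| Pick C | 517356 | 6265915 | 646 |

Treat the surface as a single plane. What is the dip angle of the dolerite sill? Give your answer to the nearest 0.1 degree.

Let the plane be z = a·x + b·y + c.
Pick B−Pick A: 106a + 269b = −44;  Pick C−Pick A: −97a + 233b = 0.
Solving gives a = −0.20185, b = −0.08403.
Gradient magnitude |∇z| = √(a² + b²) = √(0.04074 + 0.00706) = 0.21864.
True dip = arctan(0.21864) = 12.3°, dipping toward ENE (azimuth ≈ 067°).

12.3°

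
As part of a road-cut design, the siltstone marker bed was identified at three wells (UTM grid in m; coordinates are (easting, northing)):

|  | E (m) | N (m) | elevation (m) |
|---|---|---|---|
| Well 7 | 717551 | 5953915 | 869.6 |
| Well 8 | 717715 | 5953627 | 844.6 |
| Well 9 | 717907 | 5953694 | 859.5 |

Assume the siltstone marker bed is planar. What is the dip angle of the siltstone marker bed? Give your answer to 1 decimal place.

Two edge vectors: Well 7→Well 8 = (164, -288, -25), Well 7→Well 9 = (356, -221, -10.1).
Normal n = (Well 7→Well 8) × (Well 7→Well 9) = (-2616.2, -7243.6, 66284).
So ∂z/∂E = −n_x/n_z = 0.03947 and ∂z/∂N = −n_y/n_z = 0.10928.
Gradient magnitude |∇z| = √(a² + b²) = √(0.00156 + 0.01194) = 0.11619.
True dip = arctan(0.11619) = 6.6°, dipping toward SSW (azimuth ≈ 200°).

6.6°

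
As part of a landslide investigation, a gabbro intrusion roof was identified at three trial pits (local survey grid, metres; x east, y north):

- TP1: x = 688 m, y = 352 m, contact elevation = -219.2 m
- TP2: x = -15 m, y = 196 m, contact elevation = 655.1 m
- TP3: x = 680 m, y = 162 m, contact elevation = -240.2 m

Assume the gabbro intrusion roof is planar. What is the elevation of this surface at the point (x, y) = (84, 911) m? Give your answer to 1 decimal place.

645.9 m

Two edge vectors: TP1→TP2 = (-703, -156, 874.3), TP1→TP3 = (-8, -190, -21).
Normal n = (TP1→TP2) × (TP1→TP3) = (169393, -21757.4, 132322).
So ∂z/∂x = −n_x/n_z = −1.28016 and ∂z/∂y = −n_y/n_z = 0.16443.
Intercept c from TP1: -219.2 + 880.75 − 57.88 = 603.67.
At (84, 911): z = −107.5 + 149.8 + 603.67 = 645.9 m.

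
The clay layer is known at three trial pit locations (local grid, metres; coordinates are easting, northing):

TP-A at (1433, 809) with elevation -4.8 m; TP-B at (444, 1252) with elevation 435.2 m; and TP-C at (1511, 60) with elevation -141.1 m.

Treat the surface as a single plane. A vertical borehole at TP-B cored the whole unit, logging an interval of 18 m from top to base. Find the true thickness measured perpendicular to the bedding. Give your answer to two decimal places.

Two edge vectors: TP-A→TP-B = (-989, 443, 440), TP-A→TP-C = (78, -749, -136.3).
Normal n = (TP-A→TP-B) × (TP-A→TP-C) = (269179.1, -100480.7, 706207).
So ∂z/∂easting = −n_x/n_z = −0.38116 and ∂z/∂northing = −n_y/n_z = 0.14228.
|∇z| = √(a²+b²) = 0.40685, so dip δ = arctan(0.40685) = 22.14°.
True thickness = vertical thickness × cos δ = 18 × cos 22.14° = 16.67 m.

16.67 m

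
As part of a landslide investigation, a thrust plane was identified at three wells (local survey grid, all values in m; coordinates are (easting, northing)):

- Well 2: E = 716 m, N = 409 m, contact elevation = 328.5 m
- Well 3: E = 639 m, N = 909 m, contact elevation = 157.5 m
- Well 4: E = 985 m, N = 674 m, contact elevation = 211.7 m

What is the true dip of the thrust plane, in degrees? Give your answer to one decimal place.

20.0°

Let the plane be z = a·E + b·N + c.
Well 3−Well 2: −77a + 500b = −171;  Well 4−Well 2: 269a + 265b = −116.8.
Solving gives a = −0.08447, b = −0.35501.
Gradient magnitude |∇z| = √(a² + b²) = √(0.00714 + 0.12603) = 0.36492.
True dip = arctan(0.36492) = 20.0°, dipping toward NNE (azimuth ≈ 013°).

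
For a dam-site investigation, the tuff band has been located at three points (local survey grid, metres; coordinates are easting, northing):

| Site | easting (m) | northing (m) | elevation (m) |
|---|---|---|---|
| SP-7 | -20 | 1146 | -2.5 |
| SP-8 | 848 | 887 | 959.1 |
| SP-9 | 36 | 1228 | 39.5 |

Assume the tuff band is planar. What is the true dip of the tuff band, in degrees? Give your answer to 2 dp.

Two edge vectors: SP-7→SP-8 = (868, -259, 961.6), SP-7→SP-9 = (56, 82, 42).
Normal n = (SP-7→SP-8) × (SP-7→SP-9) = (-89729.2, 17393.6, 85680).
So ∂z/∂easting = −n_x/n_z = 1.04726 and ∂z/∂northing = −n_y/n_z = −0.20301.
Gradient magnitude |∇z| = √(a² + b²) = √(1.09675 + 0.04121) = 1.06675.
True dip = arctan(1.06675) = 46.85°, dipping toward W (azimuth ≈ 281°).

46.85°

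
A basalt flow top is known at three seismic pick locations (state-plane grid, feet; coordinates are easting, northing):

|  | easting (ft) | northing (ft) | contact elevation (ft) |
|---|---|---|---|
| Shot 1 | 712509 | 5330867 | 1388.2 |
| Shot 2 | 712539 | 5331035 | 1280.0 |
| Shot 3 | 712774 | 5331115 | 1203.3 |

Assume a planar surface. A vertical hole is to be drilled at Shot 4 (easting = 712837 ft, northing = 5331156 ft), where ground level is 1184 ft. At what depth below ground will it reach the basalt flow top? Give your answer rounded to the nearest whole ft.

13 ft

Let the plane be z = a·easting + b·northing + c.
Shot 2−Shot 1: 30a + 168b = −108.2;  Shot 3−Shot 1: 265a + 248b = −184.9.
Solving gives a = −0.11406688, b = −0.62367853.
Then c = 1388.2 − a·712509 − b·5330867 = 3407409.19.
At (712837, 5331156): z_contact = −81311.1 − 3324927.6 + 3407409.19 = 1170.5 ft.
Depth below ground = 1184 − 1170.5 = 13 ft.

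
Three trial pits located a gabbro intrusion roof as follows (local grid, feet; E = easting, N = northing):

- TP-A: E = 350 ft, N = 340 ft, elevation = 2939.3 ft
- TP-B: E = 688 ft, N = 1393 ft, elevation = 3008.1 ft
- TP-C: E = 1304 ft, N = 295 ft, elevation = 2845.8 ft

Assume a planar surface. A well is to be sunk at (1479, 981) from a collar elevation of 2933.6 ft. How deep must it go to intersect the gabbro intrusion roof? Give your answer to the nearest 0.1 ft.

38.8 ft

Two edge vectors: TP-A→TP-B = (338, 1053, 68.8), TP-A→TP-C = (954, -45, -93.5).
Normal n = (TP-A→TP-B) × (TP-A→TP-C) = (-95359.5, 97238.2, -1019772).
So ∂z/∂E = −n_x/n_z = −0.093511 and ∂z/∂N = −n_y/n_z = 0.095353.
Intercept c from TP-A: 2939.3 + 32.73 − 32.42 = 2939.61.
At (1479, 981): z_contact = −138.30 + 93.54 + 2939.61 = 2894.85 ft.
Depth below ground = 2933.6 − 2894.85 = 38.8 ft.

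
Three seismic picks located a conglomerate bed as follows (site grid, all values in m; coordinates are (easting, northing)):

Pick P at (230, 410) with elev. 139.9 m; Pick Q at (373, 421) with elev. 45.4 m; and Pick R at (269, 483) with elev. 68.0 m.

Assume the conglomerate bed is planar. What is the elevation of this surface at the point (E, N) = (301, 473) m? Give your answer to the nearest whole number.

55 m

Let the plane be z = a·E + b·N + c.
Pick Q−Pick P: 143a + 11b = −94.5;  Pick R−Pick P: 39a + 73b = −71.9.
Solving gives a = −0.61015, b = −0.65896.
Then c = 139.9 − a·230 − b·410 = 550.41.
At (301, 473): z = −183.7 − 311.7 + 550.41 = 55.1 m.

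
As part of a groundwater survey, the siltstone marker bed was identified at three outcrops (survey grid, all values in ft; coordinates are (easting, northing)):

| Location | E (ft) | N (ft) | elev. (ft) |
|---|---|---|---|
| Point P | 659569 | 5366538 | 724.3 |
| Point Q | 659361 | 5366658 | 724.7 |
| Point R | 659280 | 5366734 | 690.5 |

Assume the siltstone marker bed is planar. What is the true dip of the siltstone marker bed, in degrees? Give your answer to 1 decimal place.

Two edge vectors: Point P→Point Q = (-208, 120, 0.4), Point P→Point R = (-289, 196, -33.8).
Normal n = (Point P→Point Q) × (Point P→Point R) = (-4134.4, -7146, -6088).
So ∂z/∂E = −n_x/n_z = −0.67911 and ∂z/∂N = −n_y/n_z = −1.17378.
Gradient magnitude |∇z| = √(a² + b²) = √(0.46119 + 1.37777) = 1.35608.
True dip = arctan(1.35608) = 53.6°, dipping toward NNE (azimuth ≈ 030°).

53.6°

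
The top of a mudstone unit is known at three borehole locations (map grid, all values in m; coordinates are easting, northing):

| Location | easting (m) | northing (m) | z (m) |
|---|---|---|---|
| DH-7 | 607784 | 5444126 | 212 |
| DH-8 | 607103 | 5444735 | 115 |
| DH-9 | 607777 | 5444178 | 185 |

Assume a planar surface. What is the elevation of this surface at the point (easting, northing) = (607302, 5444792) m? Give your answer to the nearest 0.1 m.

9.8 m

Let the plane be z = a·easting + b·northing + c.
DH-8−DH-7: −681a + 609b = −97;  DH-9−DH-7: −7a + 52b = −27.
Solving gives a = −0.365950753, b = −0.568493371.
Then c = 212 − a·607784 − b·5444126 = 3317580.55.
At (607302, 5444792): z = −222242.6 − 3095328.2 + 3317580.55 = 9.8 m.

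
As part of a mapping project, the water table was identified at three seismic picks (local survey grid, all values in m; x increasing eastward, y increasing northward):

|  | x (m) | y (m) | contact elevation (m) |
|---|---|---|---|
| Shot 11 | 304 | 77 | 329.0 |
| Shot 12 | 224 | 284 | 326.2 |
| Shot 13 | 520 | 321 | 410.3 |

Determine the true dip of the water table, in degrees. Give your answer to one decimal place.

Let the plane be z = a·x + b·y + c.
Shot 12−Shot 11: −80a + 207b = −2.8;  Shot 13−Shot 11: 216a + 244b = 81.3.
Solving gives a = 0.27264, b = 0.09184.
Gradient magnitude |∇z| = √(a² + b²) = √(0.07433 + 0.00843) = 0.28769.
True dip = arctan(0.28769) = 16.1°, dipping toward WSW (azimuth ≈ 251°).

16.1°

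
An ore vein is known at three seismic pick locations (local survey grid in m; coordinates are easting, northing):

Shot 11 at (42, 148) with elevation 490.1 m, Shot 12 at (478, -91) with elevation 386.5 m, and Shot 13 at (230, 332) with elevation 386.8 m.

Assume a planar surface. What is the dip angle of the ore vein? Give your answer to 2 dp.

22.04°

Two edge vectors: Shot 11→Shot 12 = (436, -239, -103.6), Shot 11→Shot 13 = (188, 184, -103.3).
Normal n = (Shot 11→Shot 12) × (Shot 11→Shot 13) = (43751.1, 25562, 125156).
So ∂z/∂easting = −n_x/n_z = −0.34957 and ∂z/∂northing = −n_y/n_z = −0.20424.
Gradient magnitude |∇z| = √(a² + b²) = √(0.12220 + 0.04171) = 0.40486.
True dip = arctan(0.40486) = 22.04°, dipping toward ENE (azimuth ≈ 060°).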